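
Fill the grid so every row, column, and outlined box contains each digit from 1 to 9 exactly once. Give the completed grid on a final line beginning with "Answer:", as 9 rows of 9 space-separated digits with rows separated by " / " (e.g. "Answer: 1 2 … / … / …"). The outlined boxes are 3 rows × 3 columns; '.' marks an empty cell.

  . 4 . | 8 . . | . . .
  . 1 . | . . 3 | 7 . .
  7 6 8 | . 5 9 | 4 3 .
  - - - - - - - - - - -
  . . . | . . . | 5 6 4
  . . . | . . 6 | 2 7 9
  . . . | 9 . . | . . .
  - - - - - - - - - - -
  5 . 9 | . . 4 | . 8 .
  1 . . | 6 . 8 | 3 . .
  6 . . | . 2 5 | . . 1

Step 1. [r3c9∈{2}] r3c9 has the single candidate 2, so r3c9=2.
Step 2. [r6c3∈{1,2,3,4,5,6,7}] row 6 places 6 nowhere but r6c3 ⇒ r6c3=6.
Step 3. [r7c2∈{2,3,7}] in row 7, 2 fits only at r7c2, so r7c2=2.
Step 4. [r8c2∈{7}] r8c2's peers cover all but 7. So r8c2=7.
Step 5. [r4c3∈{1,2,3,7}] across col 3, 7 lands solely at r4c3 ⇒ r4c3=7.
Step 6. [r5c4∈{1,3,4,5}] r5c4 is the only open cell in col 4 admitting 5, so r5c4=5.
Step 7. [r6c7∈{1,8}] 8 has one home in col 7: r6c7 ⇒ r6c7=8.
Step 8. [r1c7∈{1,6,9}] 1 has one home in col 7: r1c7, so r1c7=1.
Step 9. [r9c2∈{3,8}] r9c2 is the only open cell in row 9 admitting 8, so r9c2=8.
Step 10. [r5c2∈{3}] r5c2 has the single candidate 3. So r5c2=3.
Step 11. [r9c3∈{3,4}] 3 has one home in box 7: r9c3, so r9c3=3.
Step 12. [r8c8∈{2,4,5,9}] in row 8, 2 fits only at r8c8, so r8c8=2.
Step 13. [r7c9∈{6,7}] across col 9, 7 lands solely at r7c9, so r7c9=7.
Step 14. [r6c8∈{1}] nothing but 1 survives at r6c8, so r6c8=1.
Step 15. [r4c6∈{1,2}] r4c6 is the only open cell in col 6 admitting 1. So r4c6=1.
Step 16. [r7c5∈{1,3}] col 5 places 1 nowhere but r7c5. So r7c5=1.
Step 17. [r8c9∈{5}] r8c9 is down to just 5 ⇒ r8c9=5.
Step 18. [r1c9∈{6}] r1c9 has the single candidate 6. So r1c9=6.
Step 19. [r1c5∈{7}] r1c5 has the single candidate 7 ⇒ r1c5=7.
Step 20. [r1c6∈{2}] r1c6 has the single candidate 2. So r1c6=2.
Step 21. [r6c1∈{2,4}] r6c1 is the only open cell in row 6 admitting 2 ⇒ r6c1=2.
Step 22. [r6c5∈{3,4}] r6c5 is the only open cell in row 6 admitting 4. So r6c5=4.
Step 23. [r2c1∈{9}] nothing but 9 survives at r2c1. So r2c1=9.
Step 24. [r5c5∈{8}] r5c5's peers cover all but 8, so r5c5=8.
Step 25. [r2c8∈{5}] r2c8's peers cover all but 5 ⇒ r2c8=5.
Step 26. [r8c3∈{4}] r8c3 has the single candidate 4, so r8c3=4.
Step 27. [r9c8∈{4,9}] across row 9, 4 lands solely at r9c8 ⇒ r9c8=4.
Step 28. [r7c4∈{3}] r7c4's peers cover all but 3 ⇒ r7c4=3.
Step 29. [r5c1∈{4}] only 4 remains possible at r5c1, so r5c1=4.
Step 30. [r2c9∈{8}] r2c9 has the single candidate 8, so r2c9=8.
Step 31. [r2c3∈{2}] r2c3 is down to just 2. So r2c3=2.
Step 32. [r9c4∈{7}] r9c4's peers cover all but 7 ⇒ r9c4=7.
Step 33. [r1c1∈{3}] r1c1 has the single candidate 3, so r1c1=3.
Step 34. [r1c8∈{9}] only 9 remains possible at r1c8 ⇒ r1c8=9.
Step 35. [r4c2∈{9}] r4c2's peers cover all but 9, so r4c2=9.
Step 36. [r7c7∈{6}] r7c7 is down to just 6 ⇒ r7c7=6.
Step 37. [r4c5∈{3}] nothing but 3 survives at r4c5. So r4c5=3.
Step 38. [r6c9∈{3}] only 3 remains possible at r6c9, so r6c9=3.
Step 39. [r3c4∈{1}] r3c4 has the single candidate 1 ⇒ r3c4=1.
Step 40. [r6c2∈{5}] r6c2's peers cover all but 5. So r6c2=5.
Step 41. [r9c7∈{9}] r9c7's peers cover all but 9 ⇒ r9c7=9.
Step 42. [r5c3∈{1}] r5c3 is down to just 1. So r5c3=1.
Step 43. [r6c6∈{7}] r6c6 has the single candidate 7. So r6c6=7.
Step 44. [r8c5∈{9}] only 9 remains possible at r8c5 ⇒ r8c5=9.
Step 45. [r4c1∈{8}] nothing but 8 survives at r4c1 ⇒ r4c1=8.
Step 46. [r2c4∈{4}] r2c4's peers cover all but 4 ⇒ r2c4=4.
Step 47. [r1c3∈{5}] r1c3's peers cover all but 5, so r1c3=5.
Step 48. [r2c5∈{6}] r2c5's peers cover all but 6 ⇒ r2c5=6.
Step 49. [r4c4∈{2}] nothing but 2 survives at r4c4 ⇒ r4c4=2.

Answer: 3 4 5 8 7 2 1 9 6 / 9 1 2 4 6 3 7 5 8 / 7 6 8 1 5 9 4 3 2 / 8 9 7 2 3 1 5 6 4 / 4 3 1 5 8 6 2 7 9 / 2 5 6 9 4 7 8 1 3 / 5 2 9 3 1 4 6 8 7 / 1 7 4 6 9 8 3 2 5 / 6 8 3 7 2 5 9 4 1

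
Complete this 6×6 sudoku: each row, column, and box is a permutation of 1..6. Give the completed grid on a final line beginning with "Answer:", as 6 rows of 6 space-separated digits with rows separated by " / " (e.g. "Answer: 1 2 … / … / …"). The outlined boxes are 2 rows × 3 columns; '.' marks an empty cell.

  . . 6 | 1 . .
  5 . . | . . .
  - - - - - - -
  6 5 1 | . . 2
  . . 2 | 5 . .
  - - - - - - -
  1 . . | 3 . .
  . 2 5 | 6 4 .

Step 1. [r2c3∈{3,4}] col 3 places 3 nowhere but r2c3. So r2c3=3.
Step 2. [r1c2∈{4}] r1c2 is down to just 4, so r1c2=4.
Step 3. [r4c2∈{3}] nothing but 3 survives at r4c2. So r4c2=3.
Step 4. [r5c5∈{2,5}] 2 has one home in row 5: r5c5. So r5c5=2.
Step 5. [r4c5∈{1,6}] 1 has one home in col 5: r4c5. So r4c5=1.
Step 6. [r4c6∈{4,6}] r4c6 is the only open cell in row 4 admitting 6 ⇒ r4c6=6.
Step 7. [r1c6∈{3,5}] 3 has one home in col 6: r1c6 ⇒ r1c6=3.
Step 8. [r3c4∈{4}] r3c4 has the single candidate 4 ⇒ r3c4=4.
Step 9. [r2c2∈{1}] nothing but 1 survives at r2c2. So r2c2=1.
Step 10. [r2c6∈{4}] nothing but 4 survives at r2c6 ⇒ r2c6=4.
Step 11. [r6c6∈{1}] only 1 remains possible at r6c6. So r6c6=1.
Step 12. [r5c3∈{4}] only 4 remains possible at r5c3, so r5c3=4.
Step 13. [r5c2∈{6}] r5c2's peers cover all but 6. So r5c2=6.
Step 14. [r3c5∈{3}] nothing but 3 survives at r3c5. So r3c5=3.
Step 15. [r2c5∈{6}] r2c5 is down to just 6 ⇒ r2c5=6.
Step 16. [r1c5∈{5}] r1c5 has the single candidate 5. So r1c5=5.
Step 17. [r4c1∈{4}] nothing but 4 survives at r4c1. So r4c1=4.
Step 18. [r6c1∈{3}] r6c1 has the single candidate 3, so r6c1=3.
Step 19. [r2c4∈{2}] only 2 remains possible at r2c4 ⇒ r2c4=2.
Step 20. [r1c1∈{2}] r1c1 is down to just 2. So r1c1=2.
Step 21. [r5c6∈{5}] r5c6's peers cover all but 5 ⇒ r5c6=5.

Answer: 2 4 6 1 5 3 / 5 1 3 2 6 4 / 6 5 1 4 3 2 / 4 3 2 5 1 6 / 1 6 4 3 2 5 / 3 2 5 6 4 1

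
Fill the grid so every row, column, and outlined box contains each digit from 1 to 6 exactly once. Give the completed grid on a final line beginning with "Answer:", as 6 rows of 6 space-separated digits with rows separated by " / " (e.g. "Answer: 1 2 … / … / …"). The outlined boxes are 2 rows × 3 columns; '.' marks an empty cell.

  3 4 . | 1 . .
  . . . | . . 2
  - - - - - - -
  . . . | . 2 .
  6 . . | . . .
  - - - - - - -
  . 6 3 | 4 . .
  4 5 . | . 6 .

Step 1. [r1c5∈{5}] only 5 remains possible at r1c5 ⇒ r1c5=5.
Step 2. [r2c2∈{1}] r2c2 has the single candidate 1, so r2c2=1.
Step 3. [r5c5∈{1}] r5c5 is down to just 1. So r5c5=1.
Step 4. [r3c1∈{1,5}] r3c1 is the only open cell in col 1 admitting 1. So r3c1=1.
Step 5. [r3c2∈{3}] r3c2 has the single candidate 3. So r3c2=3.
Step 6. [r4c6∈{1,3,4,5}] 1 has one home in row 4: r4c6, so r4c6=1.
Step 7. [r3c6∈{4,5,6}] 4 has one home in col 6: r3c6. So r3c6=4.
Step 8. [r3c3∈{5}] r3c3's peers cover all but 5 ⇒ r3c3=5.
Step 9. [r1c3∈{2,6}] 2 has one home in row 1: r1c3, so r1c3=2.
Step 10. [r4c5∈{3}] r4c5 has the single candidate 3 ⇒ r4c5=3.
Step 11. [r2c4∈{3,6}] across row 2, 3 lands solely at r2c4, so r2c4=3.
Step 12. [r4c4∈{5}] r4c4 has the single candidate 5. So r4c4=5.
Step 13. [r1c6∈{6}] r1c6's peers cover all but 6 ⇒ r1c6=6.
Step 14. [r2c3∈{6}] nothing but 6 survives at r2c3. So r2c3=6.
Step 15. [r5c6∈{5}] r5c6's peers cover all but 5. So r5c6=5.
Step 16. [r2c1∈{5}] r2c1 has the single candidate 5. So r2c1=5.
Step 17. [r6c3∈{1}] r6c3 is down to just 1 ⇒ r6c3=1.
Step 18. [r6c4∈{2}] r6c4's peers cover all but 2, so r6c4=2.
Step 19. [r4c2∈{2}] nothing but 2 survives at r4c2 ⇒ r4c2=2.
Step 20. [r2c5∈{4}] r2c5 has the single candidate 4, so r2c5=4.
Step 21. [r6c6∈{3}] r6c6 is down to just 3, so r6c6=3.
Step 22. [r4c3∈{4}] r4c3's peers cover all but 4. So r4c3=4.
Step 23. [r3c4∈{6}] r3c4 is down to just 6 ⇒ r3c4=6.
Step 24. [r5c1∈{2}] r5c1 has the single candidate 2 ⇒ r5c1=2.

Answer: 3 4 2 1 5 6 / 5 1 6 3 4 2 / 1 3 5 6 2 4 / 6 2 4 5 3 1 / 2 6 3 4 1 5 / 4 5 1 2 6 3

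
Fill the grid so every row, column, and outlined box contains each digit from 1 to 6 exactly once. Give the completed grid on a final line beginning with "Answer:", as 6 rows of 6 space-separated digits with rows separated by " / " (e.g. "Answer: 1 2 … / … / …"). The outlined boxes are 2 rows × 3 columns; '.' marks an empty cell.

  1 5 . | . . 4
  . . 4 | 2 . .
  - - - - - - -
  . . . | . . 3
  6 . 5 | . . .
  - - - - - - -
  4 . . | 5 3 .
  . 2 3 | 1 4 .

Step 1. [r1c5∈{6}] r1c5 has the single candidate 6, so r1c5=6.
Step 2. [r4c2∈{1,3,4}] in row 4, 3 fits only at r4c2. So r4c2=3.
Step 3. [r5c3∈{1,6}] across col 3, 6 lands solely at r5c3, so r5c3=6.
Step 4. [r3c5∈{1,2,5}] 5 has one home in row 3: r3c5, so r3c5=5.
Step 5. [r3c3∈{1,2}] in col 3, 1 fits only at r3c3, so r3c3=1.
Step 6. [r2c5∈{1}] r2c5 has the single candidate 1 ⇒ r2c5=1.
Step 7. [r3c4∈{4,6}] 6 has one home in row 3: r3c4, so r3c4=6.
Step 8. [r4c6∈{1,2}] in row 4, 1 fits only at r4c6. So r4c6=1.
Step 9. [r2c2∈{6}] only 6 remains possible at r2c2, so r2c2=6.
Step 10. [r1c4∈{3}] nothing but 3 survives at r1c4 ⇒ r1c4=3.
Step 11. [r4c5∈{2}] nothing but 2 survives at r4c5, so r4c5=2.
Step 12. [r6c6∈{6}] r6c6's peers cover all but 6, so r6c6=6.
Step 13. [r4c4∈{4}] only 4 remains possible at r4c4 ⇒ r4c4=4.
Step 14. [r1c3∈{2}] r1c3 is down to just 2. So r1c3=2.
Step 15. [r3c1∈{2}] only 2 remains possible at r3c1. So r3c1=2.
Step 16. [r6c1∈{5}] r6c1 is down to just 5. So r6c1=5.
Step 17. [r3c2∈{4}] r3c2 is down to just 4, so r3c2=4.
Step 18. [r5c6∈{2}] r5c6 is down to just 2, so r5c6=2.
Step 19. [r2c6∈{5}] nothing but 5 survives at r2c6 ⇒ r2c6=5.
Step 20. [r2c1∈{3}] r2c1 has the single candidate 3. So r2c1=3.
Step 21. [r5c2∈{1}] nothing but 1 survives at r5c2. So r5c2=1.

Answer: 1 5 2 3 6 4 / 3 6 4 2 1 5 / 2 4 1 6 5 3 / 6 3 5 4 2 1 / 4 1 6 5 3 2 / 5 2 3 1 4 6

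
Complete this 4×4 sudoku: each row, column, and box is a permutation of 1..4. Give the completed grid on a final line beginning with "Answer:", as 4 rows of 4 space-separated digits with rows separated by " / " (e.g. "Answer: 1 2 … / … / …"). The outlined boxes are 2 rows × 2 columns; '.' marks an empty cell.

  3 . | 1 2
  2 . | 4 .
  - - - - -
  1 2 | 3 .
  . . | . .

Step 1. [r4c1∈{4}] r4c1's peers cover all but 4. So r4c1=4.
Step 2. [r4c4∈{1}] r4c4 has the single candidate 1 ⇒ r4c4=1.
Step 3. [r1c2∈{4}] r1c2 is down to just 4 ⇒ r1c2=4.
Step 4. [r4c3∈{2}] r4c3 has the single candidate 2. So r4c3=2.
Step 5. [r4c2∈{3}] r4c2 is down to just 3. So r4c2=3.
Step 6. [r2c2∈{1}] r2c2's peers cover all but 1. So r2c2=1.
Step 7. [r2c4∈{3}] r2c4 is down to just 3, so r2c4=3.
Step 8. [r3c4∈{4}] r3c4 is down to just 4, so r3c4=4.

Answer: 3 4 1 2 / 2 1 4 3 / 1 2 3 4 / 4 3 2 1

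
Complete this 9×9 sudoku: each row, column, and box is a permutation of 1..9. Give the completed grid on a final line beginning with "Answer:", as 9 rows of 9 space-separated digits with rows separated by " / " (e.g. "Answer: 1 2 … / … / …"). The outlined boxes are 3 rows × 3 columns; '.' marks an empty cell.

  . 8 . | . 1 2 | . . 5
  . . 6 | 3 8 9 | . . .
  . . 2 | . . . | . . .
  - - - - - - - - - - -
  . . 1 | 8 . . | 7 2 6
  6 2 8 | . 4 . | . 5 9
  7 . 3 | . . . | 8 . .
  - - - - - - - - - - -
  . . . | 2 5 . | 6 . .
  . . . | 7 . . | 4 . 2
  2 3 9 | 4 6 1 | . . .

Step 1. [r7c8∈{1,3,7,8,9}] row 7 places 9 nowhere but r7c8 ⇒ r7c8=9.
Step 2. [r3c6∈{4,5,6,7}] in col 6, 4 fits only at r3c6, so r3c6=4.
Step 3. [r6c4∈{1,5,6,9}] across col 4, 9 lands solely at r6c4 ⇒ r6c4=9.
Step 4. [r5c7∈{1,3}] in box 6, 3 fits only at r5c7 ⇒ r5c7=3.
Step 5. [r3c5∈{7}] r3c5 has the single candidate 7 ⇒ r3c5=7.
Step 6. [r3c4∈{5,6}] r3c4 is the only open cell in col 4 admitting 5 ⇒ r3c4=5.
Step 7. [r3c8∈{1,3,6,8}] row 3 places 6 nowhere but r3c8 ⇒ r3c8=6.
Step 8. [r3c9∈{1,3,8}] in row 3, 8 fits only at r3c9. So r3c9=8.
Step 9. [r1c8∈{3,4,7}] across box 3, 3 lands solely at r1c8, so r1c8=3.
Step 10. [r1c3∈{4,7}] row 1 places 7 nowhere but r1c3. So r1c3=7.
Step 11. [r1c1∈{4,9}] in row 1, 4 fits only at r1c1. So r1c1=4.
Step 12. [r4c2∈{4,5,9}] in row 4, 4 fits only at r4c2 ⇒ r4c2=4.
Step 13. [r6c2∈{5}] r6c2's peers cover all but 5, so r6c2=5.
Step 14. [r2c2∈{1}] only 1 remains possible at r2c2. So r2c2=1.
Step 15. [r7c9∈{1,3,7}] in col 9, 3 fits only at r7c9, so r7c9=3.
Step 16. [r8c8∈{1,8}] across box 9, 1 lands solely at r8c8, so r8c8=1.
Step 17. [r7c6∈{8}] r7c6 has the single candidate 8. So r7c6=8.
Step 18. [r3c2∈{9}] r3c2 is down to just 9 ⇒ r3c2=9.
Step 19. [r9c9∈{7}] r9c9's peers cover all but 7. So r9c9=7.
Step 20. [r4c5∈{3}] nothing but 3 survives at r4c5. So r4c5=3.
Step 21. [r6c8∈{4}] r6c8 has the single candidate 4. So r6c8=4.
Step 22. [r2c1∈{5}] nothing but 5 survives at r2c1, so r2c1=5.
Step 23. [r2c7∈{2}] nothing but 2 survives at r2c7. So r2c7=2.
Step 24. [r3c1∈{3}] r3c1 has the single candidate 3, so r3c1=3.
Step 25. [r3c7∈{1}] only 1 remains possible at r3c7, so r3c7=1.
Step 26. [r7c3∈{4}] r7c3 has the single candidate 4. So r7c3=4.
Step 27. [r1c7∈{9}] only 9 remains possible at r1c7, so r1c7=9.
Step 28. [r6c6∈{6}] only 6 remains possible at r6c6, so r6c6=6.
Step 29. [r8c2∈{6}] only 6 remains possible at r8c2. So r8c2=6.
Step 30. [r2c9∈{4}] r2c9 has the single candidate 4, so r2c9=4.
Step 31. [r5c4∈{1}] only 1 remains possible at r5c4 ⇒ r5c4=1.
Step 32. [r9c7∈{5}] r9c7 is down to just 5. So r9c7=5.
Step 33. [r4c6∈{5}] only 5 remains possible at r4c6 ⇒ r4c6=5.
Step 34. [r8c1∈{8}] r8c1 is down to just 8 ⇒ r8c1=8.
Step 35. [r8c6∈{3}] r8c6 is down to just 3 ⇒ r8c6=3.
Step 36. [r6c9∈{1}] r6c9's peers cover all but 1, so r6c9=1.
Step 37. [r9c8∈{8}] r9c8 is down to just 8. So r9c8=8.
Step 38. [r7c1∈{1}] only 1 remains possible at r7c1 ⇒ r7c1=1.
Step 39. [r2c8∈{7}] r2c8 has the single candidate 7 ⇒ r2c8=7.
Step 40. [r8c5∈{9}] nothing but 9 survives at r8c5 ⇒ r8c5=9.
Step 41. [r4c1∈{9}] only 9 remains possible at r4c1. So r4c1=9.
Step 42. [r1c4∈{6}] nothing but 6 survives at r1c4, so r1c4=6.
Step 43. [r8c3∈{5}] nothing but 5 survives at r8c3. So r8c3=5.
Step 44. [r6c5∈{2}] only 2 remains possible at r6c5 ⇒ r6c5=2.
Step 45. [r7c2∈{7}] only 7 remains possible at r7c2 ⇒ r7c2=7.
Step 46. [r5c6∈{7}] r5c6 has the single candidate 7, so r5c6=7.

Answer: 4 8 7 6 1 2 9 3 5 / 5 1 6 3 8 9 2 7 4 / 3 9 2 5 7 4 1 6 8 / 9 4 1 8 3 5 7 2 6 / 6 2 8 1 4 7 3 5 9 / 7 5 3 9 2 6 8 4 1 / 1 7 4 2 5 8 6 9 3 / 8 6 5 7 9 3 4 1 2 / 2 3 9 4 6 1 5 8 7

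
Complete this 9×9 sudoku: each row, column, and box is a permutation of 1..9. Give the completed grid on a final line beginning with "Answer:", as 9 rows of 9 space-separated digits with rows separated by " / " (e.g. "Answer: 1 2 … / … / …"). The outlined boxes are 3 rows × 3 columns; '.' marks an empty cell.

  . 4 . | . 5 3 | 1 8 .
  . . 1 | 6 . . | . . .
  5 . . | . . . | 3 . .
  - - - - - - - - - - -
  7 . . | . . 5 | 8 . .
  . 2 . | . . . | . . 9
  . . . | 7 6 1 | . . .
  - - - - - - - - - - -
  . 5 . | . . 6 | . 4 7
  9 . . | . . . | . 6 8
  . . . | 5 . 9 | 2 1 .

Step 1. [r1c3∈{2,6,7,9}] in row 1, 7 fits only at r1c3. So r1c3=7.
Step 2. [r9c9∈{3}] only 3 remains possible at r9c9. So r9c9=3.
Step 3. [r5c1∈{1,3,4,6,8}] in row 5, 1 fits only at r5c1, so r5c1=1.
Step 4. [r5c7∈{4,5,6,7}] 6 has one home in col 7: r5c7 ⇒ r5c7=6.
Step 5. [r2c7∈{4,5,7,9}] across col 7, 7 lands solely at r2c7 ⇒ r2c7=7.
Step 6. [r1c4∈{2,9}] 9 has one home in row 1: r1c4 ⇒ r1c4=9.
Step 7. [r6c7∈{4,5}] col 7 places 4 nowhere but r6c7, so r6c7=4.
Step 8. [r4c5∈{2,3,4,9}] 9 has one home in col 5: r4c5, so r4c5=9.
Step 9. [r4c4∈{2,3,4}] box 5 places 2 nowhere but r4c4 ⇒ r4c4=2.
Step 10. [r9c1∈{4,6,8}] r9c1 is the only open cell in col 1 admitting 4, so r9c1=4.
Step 11. [r4c8∈{3}] r4c8 has the single candidate 3. So r4c8=3.
Step 12. [r1c1∈{2,6}] across col 1, 6 lands solely at r1c1. So r1c1=6.
Step 13. [r1c9∈{2}] nothing but 2 survives at r1c9, so r1c9=2.
Step 14. [r8c2∈{1,3,7}] across col 2, 1 lands solely at r8c2. So r8c2=1.
Step 15. [r6c9∈{5}] r6c9 has the single candidate 5 ⇒ r6c9=5.
Step 16. [r2c9∈{4}] r2c9 has the single candidate 4, so r2c9=4.
Step 17. [r9c2∈{6,7,8}] across col 2, 7 lands solely at r9c2. So r9c2=7.
Step 18. [r9c5∈{8}] r9c5 has the single candidate 8, so r9c5=8.
Step 19. [r2c5∈{2}] r2c5 has the single candidate 2 ⇒ r2c5=2.
Step 20. [r2c6∈{8}] r2c6's peers cover all but 8, so r2c6=8.
Step 21. [r5c6∈{4}] r5c6's peers cover all but 4. So r5c6=4.
Step 22. [r7c1∈{2,3,8}] in col 1, 2 fits only at r7c1, so r7c1=2.
Step 23. [r8c3∈{3}] only 3 remains possible at r8c3 ⇒ r8c3=3.
Step 24. [r6c1∈{3,8}] across col 1, 8 lands solely at r6c1. So r6c1=8.
Step 25. [r3c8∈{9}] r3c8 is down to just 9, so r3c8=9.
Step 26. [r8c4∈{4}] r8c4 has the single candidate 4 ⇒ r8c4=4.
Step 27. [r5c5∈{3}] only 3 remains possible at r5c5. So r5c5=3.
Step 28. [r8c5∈{7}] r8c5 is down to just 7 ⇒ r8c5=7.
Step 29. [r2c2∈{3,9}] r2c2 is the only open cell in row 2 admitting 9, so r2c2=9.
Step 30. [r7c5∈{1}] r7c5's peers cover all but 1, so r7c5=1.
Step 31. [r4c3∈{4,6}] in row 4, 4 fits only at r4c3 ⇒ r4c3=4.
Step 32. [r7c3∈{8}] r7c3 has the single candidate 8, so r7c3=8.
Step 33. [r5c3∈{5}] r5c3 is down to just 5, so r5c3=5.
Step 34. [r8c6∈{2}] r8c6's peers cover all but 2. So r8c6=2.
Step 35. [r7c4∈{3}] nothing but 3 survives at r7c4. So r7c4=3.
Step 36. [r7c7∈{9}] r7c7's peers cover all but 9 ⇒ r7c7=9.
Step 37. [r2c8∈{5}] r2c8 has the single candidate 5 ⇒ r2c8=5.
Step 38. [r6c2∈{3}] r6c2's peers cover all but 3, so r6c2=3.
Step 39. [r8c7∈{5}] r8c7 has the single candidate 5, so r8c7=5.
Step 40. [r9c3∈{6}] r9c3 is down to just 6. So r9c3=6.
Step 41. [r4c2∈{6}] r4c2 is down to just 6. So r4c2=6.
Step 42. [r3c6∈{7}] only 7 remains possible at r3c6. So r3c6=7.
Step 43. [r4c9∈{1}] nothing but 1 survives at r4c9 ⇒ r4c9=1.
Step 44. [r3c5∈{4}] only 4 remains possible at r3c5. So r3c5=4.
Step 45. [r5c4∈{8}] r5c4 is down to just 8 ⇒ r5c4=8.
Step 46. [r3c3∈{2}] r3c3's peers cover all but 2 ⇒ r3c3=2.
Step 47. [r2c1∈{3}] r2c1 is down to just 3, so r2c1=3.
Step 48. [r3c4∈{1}] only 1 remains possible at r3c4. So r3c4=1.
Step 49. [r6c3∈{9}] only 9 remains possible at r6c3 ⇒ r6c3=9.
Step 50. [r3c2∈{8}] r3c2 is down to just 8 ⇒ r3c2=8.
Step 51. [r6c8∈{2}] r6c8 has the single candidate 2 ⇒ r6c8=2.
Step 52. [r3c9∈{6}] only 6 remains possible at r3c9 ⇒ r3c9=6.
Step 53. [r5c8∈{7}] r5c8's peers cover all but 7 ⇒ r5c8=7.

Answer: 6 4 7 9 5 3 1 8 2 / 3 9 1 6 2 8 7 5 4 / 5 8 2 1 4 7 3 9 6 / 7 6 4 2 9 5 8 3 1 / 1 2 5 8 3 4 6 7 9 / 8 3 9 7 6 1 4 2 5 / 2 5 8 3 1 6 9 4 7 / 9 1 3 4 7 2 5 6 8 / 4 7 6 5 8 9 2 1 3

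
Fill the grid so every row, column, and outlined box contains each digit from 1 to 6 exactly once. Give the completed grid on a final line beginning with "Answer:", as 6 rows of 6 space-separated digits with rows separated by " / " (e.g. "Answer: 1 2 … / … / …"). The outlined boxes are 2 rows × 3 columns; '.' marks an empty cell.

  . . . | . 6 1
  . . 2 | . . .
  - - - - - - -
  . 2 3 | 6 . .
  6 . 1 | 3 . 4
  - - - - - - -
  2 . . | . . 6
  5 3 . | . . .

Step 1. [r5c3∈{4}] r5c3's peers cover all but 4 ⇒ r5c3=4.
Step 2. [r5c2∈{1}] r5c2 is down to just 1, so r5c2=1.
Step 3. [r5c4∈{5}] r5c4 has the single candidate 5, so r5c4=5.
Step 4. [r2c4∈{4}] nothing but 4 survives at r2c4, so r2c4=4.
Step 5. [r4c2∈{5}] only 5 remains possible at r4c2. So r4c2=5.
Step 6. [r2c6∈{3,5}] r2c6 is the only open cell in col 6 admitting 3 ⇒ r2c6=3.
Step 7. [r6c6∈{2}] only 2 remains possible at r6c6 ⇒ r6c6=2.
Step 8. [r3c5∈{1,5}] row 3 places 1 nowhere but r3c5. So r3c5=1.
Step 9. [r3c1∈{4}] only 4 remains possible at r3c1, so r3c1=4.
Step 10. [r3c6∈{5}] r3c6 is down to just 5 ⇒ r3c6=5.
Step 11. [r1c1∈{3}] r1c1 has the single candidate 3 ⇒ r1c1=3.
Step 12. [r6c4∈{1}] only 1 remains possible at r6c4 ⇒ r6c4=1.
Step 13. [r1c2∈{4}] nothing but 4 survives at r1c2. So r1c2=4.
Step 14. [r2c1∈{1}] nothing but 1 survives at r2c1, so r2c1=1.
Step 15. [r5c5∈{3}] r5c5's peers cover all but 3 ⇒ r5c5=3.
Step 16. [r6c3∈{6}] r6c3 is down to just 6, so r6c3=6.
Step 17. [r1c3∈{5}] only 5 remains possible at r1c3 ⇒ r1c3=5.
Step 18. [r2c5∈{5}] r2c5 has the single candidate 5. So r2c5=5.
Step 19. [r6c5∈{4}] nothing but 4 survives at r6c5. So r6c5=4.
Step 20. [r2c2∈{6}] only 6 remains possible at r2c2, so r2c2=6.
Step 21. [r1c4∈{2}] r1c4 is down to just 2 ⇒ r1c4=2.
Step 22. [r4c5∈{2}] only 2 remains possible at r4c5 ⇒ r4c5=2.

Answer: 3 4 5 2 6 1 / 1 6 2 4 5 3 / 4 2 3 6 1 5 / 6 5 1 3 2 4 / 2 1 4 5 3 6 / 5 3 6 1 4 2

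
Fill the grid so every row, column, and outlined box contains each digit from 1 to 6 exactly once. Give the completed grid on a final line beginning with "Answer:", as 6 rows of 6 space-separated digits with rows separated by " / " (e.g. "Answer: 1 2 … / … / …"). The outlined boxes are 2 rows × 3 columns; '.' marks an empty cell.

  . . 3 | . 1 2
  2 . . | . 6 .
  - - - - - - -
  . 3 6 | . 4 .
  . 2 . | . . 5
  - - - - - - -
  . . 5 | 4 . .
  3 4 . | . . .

Step 1. [r3c6∈{1}] only 1 remains possible at r3c6, so r3c6=1.
Step 2. [r1c1∈{4,5,6}] 4 has one home in row 1: r1c1, so r1c1=4.
Step 3. [r6c4∈{1,2,5,6}] col 4 places 1 nowhere but r6c4 ⇒ r6c4=1.
Step 4. [r5c1∈{1,6}] r5c1 is the only open cell in col 1 admitting 6, so r5c1=6.
Step 5. [r1c4∈{5}] r1c4's peers cover all but 5 ⇒ r1c4=5.
Step 6. [r5c6∈{3}] r5c6's peers cover all but 3, so r5c6=3.
Step 7. [r2c3∈{1}] nothing but 1 survives at r2c3, so r2c3=1.
Step 8. [r4c5∈{3}] nothing but 3 survives at r4c5 ⇒ r4c5=3.
Step 9. [r5c5∈{2}] r5c5's peers cover all but 2. So r5c5=2.
Step 10. [r6c3∈{2}] r6c3 has the single candidate 2 ⇒ r6c3=2.
Step 11. [r2c4∈{3}] nothing but 3 survives at r2c4 ⇒ r2c4=3.
Step 12. [r6c5∈{5}] only 5 remains possible at r6c5, so r6c5=5.
Step 13. [r6c6∈{6}] only 6 remains possible at r6c6, so r6c6=6.
Step 14. [r5c2∈{1}] nothing but 1 survives at r5c2. So r5c2=1.
Step 15. [r1c2∈{6}] only 6 remains possible at r1c2. So r1c2=6.
Step 16. [r2c2∈{5}] nothing but 5 survives at r2c2, so r2c2=5.
Step 17. [r4c4∈{6}] r4c4 has the single candidate 6. So r4c4=6.
Step 18. [r4c1∈{1}] r4c1 has the single candidate 1 ⇒ r4c1=1.
Step 19. [r3c4∈{2}] only 2 remains possible at r3c4. So r3c4=2.
Step 20. [r4c3∈{4}] r4c3 is down to just 4, so r4c3=4.
Step 21. [r3c1∈{5}] r3c1 has the single candidate 5, so r3c1=5.
Step 22. [r2c6∈{4}] only 4 remains possible at r2c6, so r2c6=4.

Answer: 4 6 3 5 1 2 / 2 5 1 3 6 4 / 5 3 6 2 4 1 / 1 2 4 6 3 5 / 6 1 5 4 2 3 / 3 4 2 1 5 6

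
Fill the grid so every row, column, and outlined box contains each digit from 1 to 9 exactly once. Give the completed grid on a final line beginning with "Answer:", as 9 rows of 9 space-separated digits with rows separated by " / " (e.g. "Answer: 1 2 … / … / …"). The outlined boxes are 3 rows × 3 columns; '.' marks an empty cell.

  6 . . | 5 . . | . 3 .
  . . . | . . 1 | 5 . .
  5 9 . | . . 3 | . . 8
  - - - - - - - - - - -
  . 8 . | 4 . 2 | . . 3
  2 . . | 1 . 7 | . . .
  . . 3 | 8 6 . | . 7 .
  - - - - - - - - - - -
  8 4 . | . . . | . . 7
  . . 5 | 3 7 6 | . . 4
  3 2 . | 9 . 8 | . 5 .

Step 1. [r8c2∈{1}] r8c2 is down to just 1, so r8c2=1.
Step 2. [r1c2∈{7}] r1c2's peers cover all but 7. So r1c2=7.
Step 3. [r1c6∈{4,9}] r1c6 is the only open cell in col 6 admitting 4. So r1c6=4.
Step 4. [r3c5∈{2}] nothing but 2 survives at r3c5. So r3c5=2.
Step 5. [r5c2∈{5,6}] col 2 places 6 nowhere but r5c2. So r5c2=6.
Step 6. [r6c6∈{5,9}] across col 6, 9 lands solely at r6c6 ⇒ r6c6=9.
Step 7. [r2c1∈{4}] r2c1 has the single candidate 4 ⇒ r2c1=4.
Step 8. [r6c7∈{1,2,4}] across row 6, 4 lands solely at r6c7, so r6c7=4.
Step 9. [r3c3∈{1}] only 1 remains possible at r3c3 ⇒ r3c3=1.
Step 10. [r7c7∈{1,2,3,6,9}] row 7 places 3 nowhere but r7c7 ⇒ r7c7=3.
Step 11. [r6c9∈{1,2,5}] in row 6, 2 fits only at r6c9. So r6c9=2.
Step 12. [r8c1∈{9}] r8c1 is down to just 9, so r8c1=9.
Step 13. [r7c8∈{1,2,6,9}] across row 7, 9 lands solely at r7c8. So r7c8=9.
Step 14. [r4c8∈{1,6}] 1 has one home in col 8: r4c8. So r4c8=1.
Step 15. [r4c7∈{6,9}] across row 4, 6 lands solely at r4c7 ⇒ r4c7=6.
Step 16. [r9c7∈{1}] r9c7's peers cover all but 1. So r9c7=1.
Step 17. [r5c9∈{5,9}] col 9 places 5 nowhere but r5c9 ⇒ r5c9=5.
Step 18. [r5c7∈{8,9}] in box 6, 9 fits only at r5c7, so r5c7=9.
Step 19. [r1c7∈{2}] r1c7's peers cover all but 2, so r1c7=2.
Step 20. [r2c8∈{6}] r2c8 has the single candidate 6 ⇒ r2c8=6.
Step 21. [r2c9∈{9}] r2c9's peers cover all but 9 ⇒ r2c9=9.
Step 22. [r9c3∈{6,7}] in row 9, 7 fits only at r9c3 ⇒ r9c3=7.
Step 23. [r2c5∈{8}] r2c5 has the single candidate 8. So r2c5=8.
Step 24. [r3c4∈{6,7}] 6 has one home in row 3: r3c4 ⇒ r3c4=6.
Step 25. [r7c5∈{1,5}] across row 7, 1 lands solely at r7c5, so r7c5=1.
Step 26. [r8c7∈{8}] r8c7 has the single candidate 8. So r8c7=8.
Step 27. [r5c8∈{8}] r5c8 is down to just 8 ⇒ r5c8=8.
Step 28. [r2c4∈{7}] r2c4 is down to just 7 ⇒ r2c4=7.
Step 29. [r2c2∈{3}] nothing but 3 survives at r2c2 ⇒ r2c2=3.
Step 30. [r9c9∈{6}] r9c9 is down to just 6, so r9c9=6.
Step 31. [r5c5∈{3}] r5c5 is down to just 3, so r5c5=3.
Step 32. [r1c9∈{1}] r1c9's peers cover all but 1 ⇒ r1c9=1.
Step 33. [r8c8∈{2}] r8c8's peers cover all but 2 ⇒ r8c8=2.
Step 34. [r9c5∈{4}] nothing but 4 survives at r9c5. So r9c5=4.
Step 35. [r7c3∈{6}] r7c3 has the single candidate 6, so r7c3=6.
Step 36. [r7c4∈{2}] r7c4's peers cover all but 2. So r7c4=2.
Step 37. [r4c3∈{9}] only 9 remains possible at r4c3, so r4c3=9.
Step 38. [r3c7∈{7}] r3c7 has the single candidate 7, so r3c7=7.
Step 39. [r4c1∈{7}] nothing but 7 survives at r4c1, so r4c1=7.
Step 40. [r6c1∈{1}] r6c1 has the single candidate 1, so r6c1=1.
Step 41. [r4c5∈{5}] nothing but 5 survives at r4c5. So r4c5=5.
Step 42. [r1c5∈{9}] r1c5 has the single candidate 9 ⇒ r1c5=9.
Step 43. [r3c8∈{4}] r3c8's peers cover all but 4. So r3c8=4.
Step 44. [r2c3∈{2}] r2c3 is down to just 2 ⇒ r2c3=2.
Step 45. [r7c6∈{5}] only 5 remains possible at r7c6 ⇒ r7c6=5.
Step 46. [r6c2∈{5}] only 5 remains possible at r6c2, so r6c2=5.
Step 47. [r1c3∈{8}] only 8 remains possible at r1c3 ⇒ r1c3=8.
Step 48. [r5c3∈{4}] r5c3 has the single candidate 4. So r5c3=4.

Answer: 6 7 8 5 9 4 2 3 1 / 4 3 2 7 8 1 5 6 9 / 5 9 1 6 2 3 7 4 8 / 7 8 9 4 5 2 6 1 3 / 2 6 4 1 3 7 9 8 5 / 1 5 3 8 6 9 4 7 2 / 8 4 6 2 1 5 3 9 7 / 9 1 5 3 7 6 8 2 4 / 3 2 7 9 4 8 1 5 6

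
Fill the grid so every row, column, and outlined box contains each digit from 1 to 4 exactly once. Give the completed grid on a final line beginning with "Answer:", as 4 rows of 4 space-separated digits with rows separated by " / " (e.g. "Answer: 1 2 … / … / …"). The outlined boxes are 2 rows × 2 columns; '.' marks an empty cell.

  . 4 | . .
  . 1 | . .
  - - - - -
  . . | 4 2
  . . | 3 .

Step 1. [r2c3∈{2}] r2c3 is down to just 2. So r2c3=2.
Step 2. [r2c1∈{3}] r2c1 is down to just 3, so r2c1=3.
Step 3. [r4c1∈{1,2,4}] 4 has one home in row 4: r4c1, so r4c1=4.
Step 4. [r1c4∈{1,3}] row 1 places 3 nowhere but r1c4 ⇒ r1c4=3.
Step 5. [r2c4∈{4}] r2c4 is down to just 4 ⇒ r2c4=4.
Step 6. [r4c2∈{2}] r4c2's peers cover all but 2, so r4c2=2.
Step 7. [r1c3∈{1}] r1c3 has the single candidate 1, so r1c3=1.
Step 8. [r4c4∈{1}] r4c4's peers cover all but 1. So r4c4=1.
Step 9. [r3c2∈{3}] only 3 remains possible at r3c2. So r3c2=3.
Step 10. [r3c1∈{1}] r3c1 is down to just 1, so r3c1=1.
Step 11. [r1c1∈{2}] only 2 remains possible at r1c1. So r1c1=2.

Answer: 2 4 1 3 / 3 1 2 4 / 1 3 4 2 / 4 2 3 1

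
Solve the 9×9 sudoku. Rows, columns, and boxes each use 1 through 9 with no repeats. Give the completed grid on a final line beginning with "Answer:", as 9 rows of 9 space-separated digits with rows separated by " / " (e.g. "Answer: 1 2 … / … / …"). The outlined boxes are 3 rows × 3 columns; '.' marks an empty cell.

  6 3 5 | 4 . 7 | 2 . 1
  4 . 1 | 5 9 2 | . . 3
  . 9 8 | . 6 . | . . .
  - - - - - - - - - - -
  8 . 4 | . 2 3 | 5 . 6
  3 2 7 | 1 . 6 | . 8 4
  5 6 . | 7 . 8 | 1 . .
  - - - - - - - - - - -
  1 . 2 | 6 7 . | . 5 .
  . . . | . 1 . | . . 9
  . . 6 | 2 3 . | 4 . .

Step 1. [r3c7∈{7}] r3c7 has the single candidate 7 ⇒ r3c7=7.
Step 2. [r9c9∈{7,8}] 7 has one home in col 9: r9c9 ⇒ r9c9=7.
Step 3. [r9c2∈{5,8}] 8 has one home in row 9: r9c2 ⇒ r9c2=8.
Step 4. [r2c7∈{6,8}] in row 2, 8 fits only at r2c7, so r2c7=8.
Step 5. [r8c2∈{4,5,7}] 5 has one home in col 2: r8c2 ⇒ r8c2=5.
Step 6. [r8c8∈{2,3,6}] in row 8, 2 fits only at r8c8 ⇒ r8c8=2.
Step 7. [r1c8∈{9}] r1c8's peers cover all but 9. So r1c8=9.
Step 8. [r7c6∈{4,9}] row 7 places 9 nowhere but r7c6, so r7c6=9.
Step 9. [r7c7∈{3}] r7c7's peers cover all but 3. So r7c7=3.
Step 10. [r5c5∈{5}] r5c5 has the single candidate 5. So r5c5=5.
Step 11. [r3c9∈{5}] nothing but 5 survives at r3c9. So r3c9=5.
Step 12. [r2c8∈{6}] r2c8 is down to just 6. So r2c8=6.
Step 13. [r8c1∈{7}] nothing but 7 survives at r8c1. So r8c1=7.
Step 14. [r9c8∈{1}] r9c8 is down to just 1. So r9c8=1.
Step 15. [r3c8∈{4}] r3c8 is down to just 4, so r3c8=4.
Step 16. [r8c7∈{6}] r8c7 has the single candidate 6, so r8c7=6.
Step 17. [r3c4∈{3}] only 3 remains possible at r3c4 ⇒ r3c4=3.
Step 18. [r9c1∈{9}] r9c1 is down to just 9, so r9c1=9.
Step 19. [r7c9∈{8}] nothing but 8 survives at r7c9, so r7c9=8.
Step 20. [r3c6∈{1}] nothing but 1 survives at r3c6. So r3c6=1.
Step 21. [r4c4∈{9}] nothing but 9 survives at r4c4 ⇒ r4c4=9.
Step 22. [r8c4∈{8}] r8c4's peers cover all but 8, so r8c4=8.
Step 23. [r9c6∈{5}] r9c6 is down to just 5 ⇒ r9c6=5.
Step 24. [r6c9∈{2}] only 2 remains possible at r6c9. So r6c9=2.
Step 25. [r8c3∈{3}] only 3 remains possible at r8c3. So r8c3=3.
Step 26. [r5c7∈{9}] only 9 remains possible at r5c7. So r5c7=9.
Step 27. [r2c2∈{7}] only 7 remains possible at r2c2, so r2c2=7.
Step 28. [r6c3∈{9}] nothing but 9 survives at r6c3, so r6c3=9.
Step 29. [r4c8∈{7}] r4c8's peers cover all but 7, so r4c8=7.
Step 30. [r7c2∈{4}] only 4 remains possible at r7c2. So r7c2=4.
Step 31. [r6c8∈{3}] r6c8's peers cover all but 3. So r6c8=3.
Step 32. [r8c6∈{4}] r8c6's peers cover all but 4, so r8c6=4.
Step 33. [r1c5∈{8}] r1c5 has the single candidate 8. So r1c5=8.
Step 34. [r3c1∈{2}] nothing but 2 survives at r3c1. So r3c1=2.
Step 35. [r6c5∈{4}] only 4 remains possible at r6c5. So r6c5=4.
Step 36. [r4c2∈{1}] r4c2's peers cover all but 1. So r4c2=1.

Answer: 6 3 5 4 8 7 2 9 1 / 4 7 1 5 9 2 8 6 3 / 2 9 8 3 6 1 7 4 5 / 8 1 4 9 2 3 5 7 6 / 3 2 7 1 5 6 9 8 4 / 5 6 9 7 4 8 1 3 2 / 1 4 2 6 7 9 3 5 8 / 7 5 3 8 1 4 6 2 9 / 9 8 6 2 3 5 4 1 7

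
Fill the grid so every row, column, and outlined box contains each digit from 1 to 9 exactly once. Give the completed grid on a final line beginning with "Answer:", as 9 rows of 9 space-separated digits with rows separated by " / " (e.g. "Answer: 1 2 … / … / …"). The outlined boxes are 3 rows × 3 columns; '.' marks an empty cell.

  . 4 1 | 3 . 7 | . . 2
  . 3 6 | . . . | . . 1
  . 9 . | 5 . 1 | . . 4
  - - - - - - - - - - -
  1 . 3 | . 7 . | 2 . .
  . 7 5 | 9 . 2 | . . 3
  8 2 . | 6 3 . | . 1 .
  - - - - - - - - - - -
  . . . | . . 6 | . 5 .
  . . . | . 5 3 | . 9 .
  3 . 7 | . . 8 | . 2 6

Step 1. [r3c3∈{2,8}] box 1 places 8 nowhere but r3c3. So r3c3=8.
Step 2. [r9c5∈{1,4,9}] r9c5 is the only open cell in row 9 admitting 9. So r9c5=9.
Step 3. [r7c7∈{1,3,4,7,8}] in row 7, 3 fits only at r7c7, so r7c7=3.
Step 4. [r1c7∈{5,6,8,9}] r1c7 is the only open cell in row 1 admitting 9 ⇒ r1c7=9.
Step 5. [r2c7∈{5,7,8}] in box 3, 5 fits only at r2c7 ⇒ r2c7=5.
Step 6. [r7c1∈{2,4,9}] r7c1 is the only open cell in col 1 admitting 9. So r7c1=9.
Step 7. [r4c9∈{5,8,9}] across row 4, 9 lands solely at r4c9 ⇒ r4c9=9.
Step 8. [r4c2∈{6}] only 6 remains possible at r4c2. So r4c2=6.
Step 9. [r5c1∈{4}] r5c1 has the single candidate 4 ⇒ r5c1=4.
Step 10. [r4c8∈{4,8}] in col 8, 4 fits only at r4c8, so r4c8=4.
Step 11. [r6c7∈{7}] r6c7 is down to just 7. So r6c7=7.
Step 12. [r3c7∈{6}] r3c7 is down to just 6, so r3c7=6.
Step 13. [r3c5∈{2}] nothing but 2 survives at r3c5 ⇒ r3c5=2.
Step 14. [r1c8∈{8}] nothing but 8 survives at r1c8, so r1c8=8.
Step 15. [r5c7∈{8}] r5c7 is down to just 8 ⇒ r5c7=8.
Step 16. [r6c6∈{4,5}] 4 has one home in row 6: r6c6. So r6c6=4.
Step 17. [r2c8∈{7}] r2c8's peers cover all but 7. So r2c8=7.
Step 18. [r2c5∈{4,8}] col 5 places 8 nowhere but r2c5 ⇒ r2c5=8.
Step 19. [r7c5∈{1,4}] col 5 places 4 nowhere but r7c5, so r7c5=4.
Step 20. [r9c4∈{1}] r9c4 is down to just 1, so r9c4=1.
Step 21. [r7c3∈{2}] r7c3 is down to just 2, so r7c3=2.
Step 22. [r7c2∈{1,8}] 1 has one home in row 7: r7c2, so r7c2=1.
Step 23. [r7c4∈{7}] only 7 remains possible at r7c4. So r7c4=7.
Step 24. [r8c3∈{4}] r8c3 has the single candidate 4 ⇒ r8c3=4.
Step 25. [r8c2∈{8}] only 8 remains possible at r8c2, so r8c2=8.
Step 26. [r1c5∈{6}] r1c5 is down to just 6 ⇒ r1c5=6.
Step 27. [r2c6∈{9}] r2c6 has the single candidate 9 ⇒ r2c6=9.
Step 28. [r3c1∈{7}] r3c1 is down to just 7, so r3c1=7.
Step 29. [r2c4∈{4}] only 4 remains possible at r2c4, so r2c4=4.
Step 30. [r9c7∈{4}] nothing but 4 survives at r9c7, so r9c7=4.
Step 31. [r9c2∈{5}] r9c2 has the single candidate 5. So r9c2=5.
Step 32. [r8c9∈{7}] nothing but 7 survives at r8c9. So r8c9=7.
Step 33. [r8c4∈{2}] r8c4 has the single candidate 2, so r8c4=2.
Step 34. [r4c6∈{5}] only 5 remains possible at r4c6, so r4c6=5.
Step 35. [r8c1∈{6}] r8c1 is down to just 6. So r8c1=6.
Step 36. [r7c9∈{8}] nothing but 8 survives at r7c9, so r7c9=8.
Step 37. [r5c8∈{6}] r5c8's peers cover all but 6 ⇒ r5c8=6.
Step 38. [r1c1∈{5}] r1c1's peers cover all but 5. So r1c1=5.
Step 39. [r6c9∈{5}] nothing but 5 survives at r6c9, so r6c9=5.
Step 40. [r5c5∈{1}] r5c5 has the single candidate 1, so r5c5=1.
Step 41. [r4c4∈{8}] r4c4's peers cover all but 8, so r4c4=8.
Step 42. [r8c7∈{1}] r8c7 has the single candidate 1 ⇒ r8c7=1.
Step 43. [r3c8∈{3}] r3c8 is down to just 3, so r3c8=3.
Step 44. [r2c1∈{2}] r2c1 is down to just 2, so r2c1=2.
Step 45. [r6c3∈{9}] nothing but 9 survives at r6c3, so r6c3=9.

Answer: 5 4 1 3 6 7 9 8 2 / 2 3 6 4 8 9 5 7 1 / 7 9 8 5 2 1 6 3 4 / 1 6 3 8 7 5 2 4 9 / 4 7 5 9 1 2 8 6 3 / 8 2 9 6 3 4 7 1 5 / 9 1 2 7 4 6 3 5 8 / 6 8 4 2 5 3 1 9 7 / 3 5 7 1 9 8 4 2 6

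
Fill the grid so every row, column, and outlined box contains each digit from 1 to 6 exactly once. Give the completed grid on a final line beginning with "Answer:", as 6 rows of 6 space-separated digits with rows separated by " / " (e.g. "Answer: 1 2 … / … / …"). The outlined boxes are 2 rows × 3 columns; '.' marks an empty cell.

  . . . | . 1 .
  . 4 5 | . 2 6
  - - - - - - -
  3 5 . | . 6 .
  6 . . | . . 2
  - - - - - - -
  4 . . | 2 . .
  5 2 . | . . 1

Step 1. [r3c6∈{4}] r3c6 is down to just 4, so r3c6=4.
Step 2. [r2c4∈{3}] r2c4's peers cover all but 3 ⇒ r2c4=3.
Step 3. [r5c6∈{3,5}] 3 has one home in col 6: r5c6, so r5c6=3.
Step 4. [r4c2∈{1}] r4c2's peers cover all but 1 ⇒ r4c2=1.
Step 5. [r5c2∈{6}] r5c2 is down to just 6 ⇒ r5c2=6.
Step 6. [r4c4∈{5}] nothing but 5 survives at r4c4. So r4c4=5.
Step 7. [r1c3∈{2,3,6}] in row 1, 6 fits only at r1c3 ⇒ r1c3=6.
Step 8. [r6c4∈{4,6}] across row 6, 6 lands solely at r6c4, so r6c4=6.
Step 9. [r6c3∈{3}] nothing but 3 survives at r6c3, so r6c3=3.
Step 10. [r1c1∈{2}] r1c1 has the single candidate 2, so r1c1=2.
Step 11. [r3c3∈{2}] nothing but 2 survives at r3c3 ⇒ r3c3=2.
Step 12. [r6c5∈{4}] nothing but 4 survives at r6c5. So r6c5=4.
Step 13. [r5c5∈{5}] only 5 remains possible at r5c5 ⇒ r5c5=5.
Step 14. [r1c6∈{5}] r1c6's peers cover all but 5 ⇒ r1c6=5.
Step 15. [r2c1∈{1}] only 1 remains possible at r2c1, so r2c1=1.
Step 16. [r4c5∈{3}] only 3 remains possible at r4c5. So r4c5=3.
Step 17. [r5c3∈{1}] only 1 remains possible at r5c3. So r5c3=1.
Step 18. [r1c4∈{4}] r1c4 has the single candidate 4. So r1c4=4.
Step 19. [r4c3∈{4}] nothing but 4 survives at r4c3. So r4c3=4.
Step 20. [r1c2∈{3}] r1c2 has the single candidate 3 ⇒ r1c2=3.
Step 21. [r3c4∈{1}] r3c4 is down to just 1. So r3c4=1.

Answer: 2 3 6 4 1 5 / 1 4 5 3 2 6 / 3 5 2 1 6 4 / 6 1 4 5 3 2 / 4 6 1 2 5 3 / 5 2 3 6 4 1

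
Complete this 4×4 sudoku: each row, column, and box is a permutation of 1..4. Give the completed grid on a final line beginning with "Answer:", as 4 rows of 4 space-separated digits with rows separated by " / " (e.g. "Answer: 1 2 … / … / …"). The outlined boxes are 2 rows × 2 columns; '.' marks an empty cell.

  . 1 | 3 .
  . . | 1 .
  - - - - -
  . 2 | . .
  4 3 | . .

Step 1. [r1c4∈{2,4}] 4 has one home in row 1: r1c4 ⇒ r1c4=4.
Step 2. [r2c4∈{2}] only 2 remains possible at r2c4. So r2c4=2.
Step 3. [r3c1∈{1}] nothing but 1 survives at r3c1, so r3c1=1.
Step 4. [r1c1∈{2}] only 2 remains possible at r1c1, so r1c1=2.
Step 5. [r2c1∈{3}] r2c1 is down to just 3, so r2c1=3.
Step 6. [r4c3∈{2}] r4c3 has the single candidate 2. So r4c3=2.
Step 7. [r3c3∈{4}] only 4 remains possible at r3c3, so r3c3=4.
Step 8. [r3c4∈{3}] r3c4 is down to just 3. So r3c4=3.
Step 9. [r4c4∈{1}] nothing but 1 survives at r4c4, so r4c4=1.
Step 10. [r2c2∈{4}] r2c2's peers cover all but 4. So r2c2=4.

Answer: 2 1 3 4 / 3 4 1 2 / 1 2 4 3 / 4 3 2 1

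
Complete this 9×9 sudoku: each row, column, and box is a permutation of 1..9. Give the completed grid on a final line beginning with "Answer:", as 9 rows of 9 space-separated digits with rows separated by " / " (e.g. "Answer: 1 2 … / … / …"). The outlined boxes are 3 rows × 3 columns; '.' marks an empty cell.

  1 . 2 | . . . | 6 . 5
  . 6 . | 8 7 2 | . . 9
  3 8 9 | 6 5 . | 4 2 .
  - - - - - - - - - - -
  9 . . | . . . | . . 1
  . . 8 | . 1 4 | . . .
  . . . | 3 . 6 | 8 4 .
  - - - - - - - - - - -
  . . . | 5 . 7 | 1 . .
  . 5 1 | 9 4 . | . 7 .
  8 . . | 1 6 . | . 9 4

Step 1. [r7c5∈{2,3,8}] in box 8, 2 fits only at r7c5 ⇒ r7c5=2.
Step 2. [r2c7∈{3}] r2c7 has the single candidate 3, so r2c7=3.
Step 3. [r1c2∈{4,7}] row 1 places 7 nowhere but r1c2. So r1c2=7.
Step 4. [r8c7∈{2}] r8c7 has the single candidate 2 ⇒ r8c7=2.
Step 5. [r9c6∈{3}] r9c6 has the single candidate 3 ⇒ r9c6=3.
Step 6. [r8c9∈{3,6,8}] r8c9 is the only open cell in row 8 admitting 3 ⇒ r8c9=3.
Step 7. [r4c6∈{5,8}] across col 6, 5 lands solely at r4c6, so r4c6=5.
Step 8. [r4c7∈{7}] r4c7 is down to just 7, so r4c7=7.
Step 9. [r5c8∈{3,5,6}] 5 has one home in col 8: r5c8, so r5c8=5.
Step 10. [r5c2∈{2,3}] in row 5, 3 fits only at r5c2 ⇒ r5c2=3.
Step 11. [r6c9∈{2}] nothing but 2 survives at r6c9, so r6c9=2.
Step 12. [r5c1∈{2,6,7}] across col 1, 2 lands solely at r5c1. So r5c1=2.
Step 13. [r4c3∈{4,6}] r4c3 is the only open cell in box 4 admitting 6 ⇒ r4c3=6.
Step 14. [r7c8∈{6,8}] in col 8, 6 fits only at r7c8, so r7c8=6.
Step 15. [r7c1∈{4}] only 4 remains possible at r7c1, so r7c1=4.
Step 16. [r2c1∈{5}] only 5 remains possible at r2c1 ⇒ r2c1=5.
Step 17. [r6c1∈{7}] r6c1's peers cover all but 7 ⇒ r6c1=7.
Step 18. [r1c5∈{3,9}] across row 1, 3 lands solely at r1c5 ⇒ r1c5=3.
Step 19. [r9c3∈{7}] r9c3 has the single candidate 7. So r9c3=7.
Step 20. [r5c4∈{7}] nothing but 7 survives at r5c4, so r5c4=7.
Step 21. [r9c7∈{5}] r9c7 has the single candidate 5, so r9c7=5.
Step 22. [r2c3∈{4}] r2c3's peers cover all but 4, so r2c3=4.
Step 23. [r6c3∈{5}] r6c3 has the single candidate 5, so r6c3=5.
Step 24. [r8c6∈{8}] nothing but 8 survives at r8c6. So r8c6=8.
Step 25. [r3c9∈{7}] only 7 remains possible at r3c9. So r3c9=7.
Step 26. [r6c5∈{9}] r6c5 has the single candidate 9 ⇒ r6c5=9.
Step 27. [r1c4∈{4}] r1c4 is down to just 4, so r1c4=4.
Step 28. [r1c8∈{8}] r1c8's peers cover all but 8 ⇒ r1c8=8.
Step 29. [r8c1∈{6}] r8c1's peers cover all but 6 ⇒ r8c1=6.
Step 30. [r2c8∈{1}] nothing but 1 survives at r2c8, so r2c8=1.
Step 31. [r6c2∈{1}] only 1 remains possible at r6c2, so r6c2=1.
Step 32. [r4c4∈{2}] r4c4 has the single candidate 2 ⇒ r4c4=2.
Step 33. [r7c3∈{3}] r7c3 has the single candidate 3. So r7c3=3.
Step 34. [r5c7∈{9}] r5c7 has the single candidate 9. So r5c7=9.
Step 35. [r4c5∈{8}] r4c5 is down to just 8. So r4c5=8.
Step 36. [r1c6∈{9}] r1c6's peers cover all but 9, so r1c6=9.
Step 37. [r5c9∈{6}] r5c9's peers cover all but 6 ⇒ r5c9=6.
Step 38. [r3c6∈{1}] nothing but 1 survives at r3c6. So r3c6=1.
Step 39. [r9c2∈{2}] nothing but 2 survives at r9c2 ⇒ r9c2=2.
Step 40. [r7c9∈{8}] only 8 remains possible at r7c9, so r7c9=8.
Step 41. [r4c2∈{4}] r4c2's peers cover all but 4 ⇒ r4c2=4.
Step 42. [r7c2∈{9}] r7c2 is down to just 9 ⇒ r7c2=9.
Step 43. [r4c8∈{3}] r4c8's peers cover all but 3. So r4c8=3.

Answer: 1 7 2 4 3 9 6 8 5 / 5 6 4 8 7 2 3 1 9 / 3 8 9 6 5 1 4 2 7 / 9 4 6 2 8 5 7 3 1 / 2 3 8 7 1 4 9 5 6 / 7 1 5 3 9 6 8 4 2 / 4 9 3 5 2 7 1 6 8 / 6 5 1 9 4 8 2 7 3 / 8 2 7 1 6 3 5 9 4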